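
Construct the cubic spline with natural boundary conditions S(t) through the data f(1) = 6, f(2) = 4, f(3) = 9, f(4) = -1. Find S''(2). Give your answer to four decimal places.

17.2000

Let m_i = S''(x_i). Step sizes h_i = 1, 1, 1; slopes of the chords Δ_i = (y_(i+1) - y_i)/h_i = -2, 5, -10.
  1·m_0 + 4·m_1 + 1·m_2 = 6(Δ_1 - Δ_0) = 42
  1·m_1 + 4·m_2 + 1·m_3 = 6(Δ_2 - Δ_1) = -90
Natural end conditions: m_0 = m_3 = 0.
Forward elimination and back-substitution give m_0 = 0, m_1 = 86/5, m_2 = -134/5, m_3 = 0.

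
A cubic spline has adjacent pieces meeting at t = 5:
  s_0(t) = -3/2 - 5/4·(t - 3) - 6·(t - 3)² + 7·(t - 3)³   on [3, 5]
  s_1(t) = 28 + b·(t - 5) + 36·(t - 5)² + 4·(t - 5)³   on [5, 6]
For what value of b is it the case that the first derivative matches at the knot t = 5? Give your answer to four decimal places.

s_0'(t) = -5/4 - 12·(t - 3) + 21·(t - 3)², so s_0'(5) = 235/4. On the right, s_1'(5) = b, so b = 235/4.

58.7500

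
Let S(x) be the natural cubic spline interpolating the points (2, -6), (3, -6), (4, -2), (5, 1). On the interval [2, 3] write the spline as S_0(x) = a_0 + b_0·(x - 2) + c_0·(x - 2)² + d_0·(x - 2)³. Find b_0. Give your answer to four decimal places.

Write M_i for S''(x_i). With h_i = 1, 1, 1 and divided differences Δ_i = 0, 4, 3, the continuity of S' gives the tridiagonal system
  1·M_0 + 4·M_1 + 1·M_2 = 6(Δ_1 - Δ_0) = 24
  1·M_1 + 4·M_2 + 1·M_3 = 6(Δ_2 - Δ_1) = -6
Natural end conditions: M_0 = M_3 = 0.
Hence M_0 = 0, M_1 = 34/5, M_2 = -16/5, M_3 = 0.
On [2, 3], with S_0(x) = a_0 + b_0·(x - 2) + c_0·(x - 2)² + d_0·(x - 2)³: c_0 = M_0/2 = 0, d_0 = (M_1 - M_0)/(6h_0) = 17/15, b_0 = Δ_0 - h_0(2M_0 + M_1)/6 = -17/15.

-1.1333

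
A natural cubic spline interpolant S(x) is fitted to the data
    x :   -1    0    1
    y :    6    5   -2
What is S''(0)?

Write M_i for S''(x_i). With h_i = 1, 1 and divided differences Δ_i = -1, -7, the continuity of S' gives the tridiagonal system
  1·M_0 + 4·M_1 + 1·M_2 = 6(Δ_1 - Δ_0) = -36
Natural end conditions: M_0 = M_2 = 0.
Hence M_0 = 0, M_1 = -9, M_2 = 0.

-9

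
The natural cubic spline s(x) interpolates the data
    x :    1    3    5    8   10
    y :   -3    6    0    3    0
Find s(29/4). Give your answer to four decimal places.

Put M_i = s'' at the i-th knot. Here h = (2, 2, 3, 2) and Δ = (9/2, -3, 1, -3/2), so the interior equations h_(i-1)·M_(i-1) + 2(h_(i-1)+h_i)·M_i + h_i·M_(i+1) = 6(Δ_i − Δ_(i-1)) read
  2·M_0 + 8·M_1 + 2·M_2 = 6(Δ_1 - Δ_0) = -45
  2·M_1 + 10·M_2 + 3·M_3 = 6(Δ_2 - Δ_1) = 24
  3·M_2 + 10·M_3 + 2·M_4 = 6(Δ_3 - Δ_2) = -15
Natural end conditions: M_0 = M_4 = 0.
Solving the tridiagonal system: M_0 = 0, M_1 = -4665/688, M_2 = 795/172, M_3 = -993/344, M_4 = 0.
On [5, 8], s(x) = 0 - 1499/688·(x - 5) + 795/344·(x - 5)² - 287/688·(x - 5)³.
With (x - 5) = 9/4: s(29/4) = 90081/44032.

2.0458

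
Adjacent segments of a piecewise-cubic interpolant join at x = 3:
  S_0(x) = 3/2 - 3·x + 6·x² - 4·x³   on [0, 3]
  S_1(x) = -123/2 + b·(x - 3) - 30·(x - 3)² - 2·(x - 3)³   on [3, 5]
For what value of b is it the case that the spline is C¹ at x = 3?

S_0'(x) = -3 + 12·x - 12·x², so S_0'(3) = -75. On the right, S_1'(3) = b, so b = -75.

-75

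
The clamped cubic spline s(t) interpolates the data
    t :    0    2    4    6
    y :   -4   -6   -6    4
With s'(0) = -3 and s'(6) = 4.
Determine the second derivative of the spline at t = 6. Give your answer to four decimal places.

-4.0667

Let M_i = s''(x_i). Step sizes h_i = 2, 2, 2; slopes of the chords Δ_i = (y_(i+1) - y_i)/h_i = -1, 0, 5.
  2·M_0 + 8·M_1 + 2·M_2 = 6(Δ_1 - Δ_0) = 6
  2·M_1 + 8·M_2 + 2·M_3 = 6(Δ_2 - Δ_1) = 30
Clamped end conditions give two more equations: 2h_0·M_0 + h_0·M_1 = 6(Δ_0 - s'(0)) = 12 and h_2·M_2 + 2h_2·M_3 = 6(s'(6) - Δ_2) = -6.
Solving the tridiagonal system: M_0 = 56/15, M_1 = -22/15, M_2 = 77/15, M_3 = -61/15.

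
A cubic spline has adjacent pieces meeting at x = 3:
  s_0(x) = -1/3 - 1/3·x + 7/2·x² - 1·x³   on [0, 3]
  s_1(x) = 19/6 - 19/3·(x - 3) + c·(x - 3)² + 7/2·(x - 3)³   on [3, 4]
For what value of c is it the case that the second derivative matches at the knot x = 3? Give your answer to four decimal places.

-5.5000

s_0''(x) = 7 - 6·x, so s_0''(3) = -11. On the right, s_1''(3) = 2c, so c = -11/2.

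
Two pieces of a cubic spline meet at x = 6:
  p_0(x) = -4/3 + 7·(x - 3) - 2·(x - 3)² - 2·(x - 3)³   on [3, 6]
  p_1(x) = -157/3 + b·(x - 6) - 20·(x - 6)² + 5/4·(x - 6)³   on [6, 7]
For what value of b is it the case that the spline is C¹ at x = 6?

p_0'(x) = 7 - 4·(x - 3) - 6·(x - 3)², so p_0'(6) = -59. On the right, p_1'(6) = b, so b = -59.

-59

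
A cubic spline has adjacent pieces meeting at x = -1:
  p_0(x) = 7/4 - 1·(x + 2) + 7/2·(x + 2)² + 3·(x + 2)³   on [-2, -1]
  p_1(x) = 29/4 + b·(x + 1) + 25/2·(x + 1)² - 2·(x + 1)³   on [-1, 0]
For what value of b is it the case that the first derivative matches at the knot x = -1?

p_0'(x) = -1 + 7·(x + 2) + 9·(x + 2)², so p_0'(-1) = 15. On the right, p_1'(-1) = b, so b = 15.

15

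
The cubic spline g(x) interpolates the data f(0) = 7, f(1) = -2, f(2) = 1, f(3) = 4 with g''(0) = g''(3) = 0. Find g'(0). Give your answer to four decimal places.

-12.2000

With M_i denoting the second derivative at x_i, h_i = 1, 1, 1, and Δ_i = (y_(i+1) − y_i)/h_i = -9, 3, 3:
  1·M_0 + 4·M_1 + 1·M_2 = 6(Δ_1 - Δ_0) = 72
  1·M_1 + 4·M_2 + 1·M_3 = 6(Δ_2 - Δ_1) = 0
Natural end conditions: M_0 = M_3 = 0.
Hence M_0 = 0, M_1 = 96/5, M_2 = -24/5, M_3 = 0.
On [0, 1], g'(x) = b_0 + 2c_0·x + 3d_0·x² with b_0 = Δ_0 - h_0(2M_0 + M_1)/6 = -61/5, c_0 = M_0/2 = 0, d_0 = (M_1 - M_0)/(6h_0) = 16/5. So g'(0) = -61/5.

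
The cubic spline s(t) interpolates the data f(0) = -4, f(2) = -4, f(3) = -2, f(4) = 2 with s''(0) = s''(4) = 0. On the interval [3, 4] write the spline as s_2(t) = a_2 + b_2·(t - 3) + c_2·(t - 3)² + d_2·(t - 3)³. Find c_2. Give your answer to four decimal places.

1.3043

Write σ_i for s''(x_i). With h_i = 2, 1, 1 and divided differences Δ_i = 0, 2, 4, the continuity of s' gives the tridiagonal system
  2·σ_0 + 6·σ_1 + 1·σ_2 = 6(Δ_1 - Δ_0) = 12
  1·σ_1 + 4·σ_2 + 1·σ_3 = 6(Δ_2 - Δ_1) = 12
Natural end conditions: σ_0 = σ_3 = 0.
Solving the tridiagonal system: σ_0 = 0, σ_1 = 36/23, σ_2 = 60/23, σ_3 = 0.
On [3, 4], with s_2(t) = a_2 + b_2·(t - 3) + c_2·(t - 3)² + d_2·(t - 3)³: c_2 = σ_2/2 = 30/23, d_2 = (σ_3 - σ_2)/(6h_2) = -10/23, b_2 = Δ_2 - h_2(2σ_2 + σ_3)/6 = 72/23.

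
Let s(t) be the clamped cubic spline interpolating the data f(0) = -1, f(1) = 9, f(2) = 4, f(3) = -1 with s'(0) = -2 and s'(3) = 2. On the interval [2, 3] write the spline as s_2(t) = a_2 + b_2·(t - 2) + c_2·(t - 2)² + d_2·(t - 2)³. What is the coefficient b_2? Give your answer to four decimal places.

-9.6667

Put m_i = s'' at the i-th knot. Here h = (1, 1, 1) and Δ = (10, -5, -5), so the interior equations h_(i-1)·m_(i-1) + 2(h_(i-1)+h_i)·m_i + h_i·m_(i+1) = 6(Δ_i − Δ_(i-1)) read
  1·m_0 + 4·m_1 + 1·m_2 = 6(Δ_1 - Δ_0) = -90
  1·m_1 + 4·m_2 + 1·m_3 = 6(Δ_2 - Δ_1) = 0
Clamped end conditions give two more equations: 2h_0·m_0 + h_0·m_1 = 6(Δ_0 - s'(0)) = 72 and h_2·m_2 + 2h_2·m_3 = 6(s'(3) - Δ_2) = 42.
Hence m_0 = 164/3, m_1 = -112/3, m_2 = 14/3, m_3 = 56/3.
On [2, 3], with s_2(t) = a_2 + b_2·(t - 2) + c_2·(t - 2)² + d_2·(t - 2)³: c_2 = m_2/2 = 7/3, d_2 = (m_3 - m_2)/(6h_2) = 7/3, b_2 = Δ_2 - h_2(2m_2 + m_3)/6 = -29/3.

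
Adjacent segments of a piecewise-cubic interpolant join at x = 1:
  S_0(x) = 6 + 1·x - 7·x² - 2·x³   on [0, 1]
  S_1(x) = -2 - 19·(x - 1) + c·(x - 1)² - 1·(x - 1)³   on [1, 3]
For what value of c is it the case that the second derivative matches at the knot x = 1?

S_0''(x) = -14 - 12·x, so S_0''(1) = -26. On the right, S_1''(1) = 2c, so c = -13.

-13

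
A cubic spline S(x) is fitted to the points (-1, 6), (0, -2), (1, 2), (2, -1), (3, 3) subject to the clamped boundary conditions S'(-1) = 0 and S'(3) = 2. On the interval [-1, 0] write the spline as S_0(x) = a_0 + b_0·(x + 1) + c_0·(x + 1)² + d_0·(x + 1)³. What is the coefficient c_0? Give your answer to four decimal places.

Write M_i for S''(x_i). With h_i = 1, 1, 1, 1 and divided differences Δ_i = -8, 4, -3, 4, the continuity of S' gives the tridiagonal system
  1·M_0 + 4·M_1 + 1·M_2 = 6(Δ_1 - Δ_0) = 72
  1·M_1 + 4·M_2 + 1·M_3 = 6(Δ_2 - Δ_1) = -42
  1·M_2 + 4·M_3 + 1·M_4 = 6(Δ_3 - Δ_2) = 42
Clamped end conditions give two more equations: 2h_0·M_0 + h_0·M_1 = 6(Δ_0 - S'(-1)) = -48 and h_3·M_3 + 2h_3·M_4 = 6(S'(3) - Δ_3) = -12.
Forward elimination and back-substitution give M_0 = -1153/28, M_1 = 481/14, M_2 = -97/4, M_3 = 289/14, M_4 = -457/28.
On [-1, 0], with S_0(x) = a_0 + b_0·(x + 1) + c_0·(x + 1)² + d_0·(x + 1)³: c_0 = M_0/2 = -1153/56, d_0 = (M_1 - M_0)/(6h_0) = 705/56, b_0 = Δ_0 - h_0(2M_0 + M_1)/6 = 0.

-20.5893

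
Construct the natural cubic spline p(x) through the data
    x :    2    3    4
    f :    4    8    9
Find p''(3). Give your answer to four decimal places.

Write m_i for p''(x_i). With h_i = 1, 1 and divided differences Δ_i = 4, 1, the continuity of p' gives the tridiagonal system
  1·m_0 + 4·m_1 + 1·m_2 = 6(Δ_1 - Δ_0) = -18
Natural end conditions: m_0 = m_2 = 0.
Solving the tridiagonal system: m_0 = 0, m_1 = -9/2, m_2 = 0.

-4.5000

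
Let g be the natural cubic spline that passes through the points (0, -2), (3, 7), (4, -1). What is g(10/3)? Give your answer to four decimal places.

With σ_i denoting the second derivative at x_i, h_i = 3, 1, and Δ_i = (y_(i+1) − y_i)/h_i = 3, -8:
  3·σ_0 + 8·σ_1 + 1·σ_2 = 6(Δ_1 - Δ_0) = -66
Natural end conditions: σ_0 = σ_2 = 0.
Solving: σ_0 = 0, σ_1 = -33/4, σ_2 = 0.
On [3, 4], g(x) = 7 - 21/4·(x - 3) - 33/8·(x - 3)² + 11/8·(x - 3)³.
With (x - 3) = 1/3: g(10/3) = 523/108.

4.8426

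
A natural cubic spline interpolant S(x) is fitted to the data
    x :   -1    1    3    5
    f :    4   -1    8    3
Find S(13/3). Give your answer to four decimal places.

6.0494

Write m_i for S''(x_i). With h_i = 2, 2, 2 and divided differences Δ_i = -5/2, 9/2, -5/2, the continuity of S' gives the tridiagonal system
  2·m_0 + 8·m_1 + 2·m_2 = 6(Δ_1 - Δ_0) = 42
  2·m_1 + 8·m_2 + 2·m_3 = 6(Δ_2 - Δ_1) = -42
Natural end conditions: m_0 = m_3 = 0.
Solving: m_0 = 0, m_1 = 7, m_2 = -7, m_3 = 0.
On [3, 5], S(x) = 8 + 13/6·(x - 3) - 7/2·(x - 3)² + 7/12·(x - 3)³.
With (x - 3) = 4/3: S(13/3) = 490/81.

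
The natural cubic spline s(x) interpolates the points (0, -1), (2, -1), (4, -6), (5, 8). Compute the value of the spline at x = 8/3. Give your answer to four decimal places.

With σ_i denoting the second derivative at x_i, h_i = 2, 2, 1, and Δ_i = (y_(i+1) − y_i)/h_i = 0, -5/2, 14:
  2·σ_0 + 8·σ_1 + 2·σ_2 = 6(Δ_1 - Δ_0) = -15
  2·σ_1 + 6·σ_2 + 1·σ_3 = 6(Δ_2 - Δ_1) = 99
Natural end conditions: σ_0 = σ_3 = 0.
Forward elimination and back-substitution give σ_0 = 0, σ_1 = -72/11, σ_2 = 411/22, σ_3 = 0.
On [2, 4], s(x) = -1 - 48/11·(x - 2) - 36/11·(x - 2)² + 185/88·(x - 2)³.
With (x - 2) = 2/3: s(8/3) = -128/27.

-4.7407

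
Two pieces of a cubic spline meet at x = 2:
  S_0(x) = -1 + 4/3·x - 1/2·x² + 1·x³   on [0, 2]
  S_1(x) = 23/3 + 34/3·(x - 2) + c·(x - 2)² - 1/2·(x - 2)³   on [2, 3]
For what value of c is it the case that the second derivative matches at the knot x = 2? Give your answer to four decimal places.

5.5000

S_0''(x) = -1 + 6·x, so S_0''(2) = 11. On the right, S_1''(2) = 2c, so c = 11/2.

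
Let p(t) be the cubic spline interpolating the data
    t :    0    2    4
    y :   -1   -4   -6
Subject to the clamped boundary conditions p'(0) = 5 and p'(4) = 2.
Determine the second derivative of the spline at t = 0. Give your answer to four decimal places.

Write M_i for p''(x_i). With h_i = 2, 2 and divided differences Δ_i = -3/2, -1, the continuity of p' gives the tridiagonal system
  2·M_0 + 8·M_1 + 2·M_2 = 6(Δ_1 - Δ_0) = 3
Clamped end conditions give two more equations: 2h_0·M_0 + h_0·M_1 = 6(Δ_0 - p'(0)) = -39 and h_1·M_1 + 2h_1·M_2 = 6(p'(4) - Δ_1) = 18.
Hence M_0 = -87/8, M_1 = 9/4, M_2 = 27/8.

-10.8750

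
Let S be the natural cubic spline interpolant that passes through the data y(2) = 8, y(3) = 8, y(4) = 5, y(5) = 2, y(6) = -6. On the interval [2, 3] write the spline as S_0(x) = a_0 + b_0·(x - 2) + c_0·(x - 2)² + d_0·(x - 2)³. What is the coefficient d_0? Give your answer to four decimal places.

-0.8929

Let M_i = S''(x_i). Step sizes h_i = 1, 1, 1, 1; slopes of the chords Δ_i = (y_(i+1) - y_i)/h_i = 0, -3, -3, -8.
  1·M_0 + 4·M_1 + 1·M_2 = 6(Δ_1 - Δ_0) = -18
  1·M_1 + 4·M_2 + 1·M_3 = 6(Δ_2 - Δ_1) = 0
  1·M_2 + 4·M_3 + 1·M_4 = 6(Δ_3 - Δ_2) = -30
Natural end conditions: M_0 = M_4 = 0.
Forward elimination and back-substitution give M_0 = 0, M_1 = -75/14, M_2 = 24/7, M_3 = -117/14, M_4 = 0.
On [2, 3], with S_0(x) = a_0 + b_0·(x - 2) + c_0·(x - 2)² + d_0·(x - 2)³: c_0 = M_0/2 = 0, d_0 = (M_1 - M_0)/(6h_0) = -25/28, b_0 = Δ_0 - h_0(2M_0 + M_1)/6 = 25/28.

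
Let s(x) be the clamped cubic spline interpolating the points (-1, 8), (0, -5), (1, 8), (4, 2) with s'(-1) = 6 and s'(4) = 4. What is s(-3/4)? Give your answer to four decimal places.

7.0630

With σ_i denoting the second derivative at x_i, h_i = 1, 1, 3, and Δ_i = (y_(i+1) − y_i)/h_i = -13, 13, -2:
  1·σ_0 + 4·σ_1 + 1·σ_2 = 6(Δ_1 - Δ_0) = 156
  1·σ_1 + 8·σ_2 + 3·σ_3 = 6(Δ_2 - Δ_1) = -90
Clamped end conditions give two more equations: 2h_0·σ_0 + h_0·σ_1 = 6(Δ_0 - s'(-1)) = -114 and h_2·σ_2 + 2h_2·σ_3 = 6(s'(4) - Δ_2) = 36.
Forward elimination and back-substitution give σ_0 = -2648/29, σ_1 = 1990/29, σ_2 = -788/29, σ_3 = 568/29.
On [-1, 0], s(x) = 8 + 6·(x + 1) - 1324/29·(x + 1)² + 773/29·(x + 1)³.
With (x + 1) = 1/4: s(-3/4) = 13109/1856.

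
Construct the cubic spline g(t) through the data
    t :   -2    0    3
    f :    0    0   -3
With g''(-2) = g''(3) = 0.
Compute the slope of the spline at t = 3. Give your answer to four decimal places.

-1.3000

With σ_i denoting the second derivative at x_i, h_i = 2, 3, and Δ_i = (y_(i+1) − y_i)/h_i = 0, -1:
  2·σ_0 + 10·σ_1 + 3·σ_2 = 6(Δ_1 - Δ_0) = -6
Natural end conditions: σ_0 = σ_2 = 0.
Solving the tridiagonal system: σ_0 = 0, σ_1 = -3/5, σ_2 = 0.
On [0, 3], g'(t) = b_1 + 2c_1·t + 3d_1·t² with b_1 = Δ_1 - h_1(2σ_1 + σ_2)/6 = -2/5, c_1 = σ_1/2 = -3/10, d_1 = (σ_2 - σ_1)/(6h_1) = 1/30. So g'(3) = -13/10.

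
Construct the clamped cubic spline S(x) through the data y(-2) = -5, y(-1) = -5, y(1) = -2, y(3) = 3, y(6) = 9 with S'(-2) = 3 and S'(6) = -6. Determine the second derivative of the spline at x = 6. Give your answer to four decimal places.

-9.3302

Put M_i = S'' at the i-th knot. Here h = (1, 2, 2, 3) and Δ = (0, 3/2, 5/2, 2), so the interior equations h_(i-1)·M_(i-1) + 2(h_(i-1)+h_i)·M_i + h_i·M_(i+1) = 6(Δ_i − Δ_(i-1)) read
  1·M_0 + 6·M_1 + 2·M_2 = 6(Δ_1 - Δ_0) = 9
  2·M_1 + 8·M_2 + 2·M_3 = 6(Δ_2 - Δ_1) = 6
  2·M_2 + 10·M_3 + 3·M_4 = 6(Δ_3 - Δ_2) = -3
Clamped end conditions give two more equations: 2h_0·M_0 + h_0·M_1 = 6(Δ_0 - S'(-2)) = -18 and h_3·M_3 + 2h_3·M_4 = 6(S'(6) - Δ_3) = -48.
Solving: M_0 = -1143/106, M_1 = 189/53, M_2 = -171/212, M_3 = 141/53, M_4 = -989/106.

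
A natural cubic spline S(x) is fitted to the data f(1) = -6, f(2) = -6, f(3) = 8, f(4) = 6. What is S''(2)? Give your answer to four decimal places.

28.8000

With m_i denoting the second derivative at x_i, h_i = 1, 1, 1, and Δ_i = (y_(i+1) − y_i)/h_i = 0, 14, -2:
  1·m_0 + 4·m_1 + 1·m_2 = 6(Δ_1 - Δ_0) = 84
  1·m_1 + 4·m_2 + 1·m_3 = 6(Δ_2 - Δ_1) = -96
Natural end conditions: m_0 = m_3 = 0.
Solving the tridiagonal system: m_0 = 0, m_1 = 144/5, m_2 = -156/5, m_3 = 0.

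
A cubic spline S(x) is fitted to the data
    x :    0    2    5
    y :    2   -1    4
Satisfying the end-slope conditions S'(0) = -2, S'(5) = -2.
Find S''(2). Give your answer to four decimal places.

3.8000

Let M_i = S''(x_i). Step sizes h_i = 2, 3; slopes of the chords Δ_i = (y_(i+1) - y_i)/h_i = -3/2, 5/3.
  2·M_0 + 10·M_1 + 3·M_2 = 6(Δ_1 - Δ_0) = 19
Clamped end conditions give two more equations: 2h_0·M_0 + h_0·M_1 = 6(Δ_0 - S'(0)) = 3 and h_1·M_1 + 2h_1·M_2 = 6(S'(5) - Δ_1) = -22.
Solving the tridiagonal system: M_0 = -23/20, M_1 = 19/5, M_2 = -167/30.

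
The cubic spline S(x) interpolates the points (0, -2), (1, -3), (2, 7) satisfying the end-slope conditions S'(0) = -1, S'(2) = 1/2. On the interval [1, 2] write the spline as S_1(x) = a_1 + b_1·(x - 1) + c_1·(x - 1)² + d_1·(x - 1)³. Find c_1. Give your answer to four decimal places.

Write m_i for S''(x_i). With h_i = 1, 1 and divided differences Δ_i = -1, 10, the continuity of S' gives the tridiagonal system
  1·m_0 + 4·m_1 + 1·m_2 = 6(Δ_1 - Δ_0) = 66
Clamped end conditions give two more equations: 2h_0·m_0 + h_0·m_1 = 6(Δ_0 - S'(0)) = 0 and h_1·m_1 + 2h_1·m_2 = 6(S'(2) - Δ_1) = -57.
Forward elimination and back-substitution give m_0 = -63/4, m_1 = 63/2, m_2 = -177/4.
On [1, 2], with S_1(x) = a_1 + b_1·(x - 1) + c_1·(x - 1)² + d_1·(x - 1)³: c_1 = m_1/2 = 63/4, d_1 = (m_2 - m_1)/(6h_1) = -101/8, b_1 = Δ_1 - h_1(2m_1 + m_2)/6 = 55/8.

15.7500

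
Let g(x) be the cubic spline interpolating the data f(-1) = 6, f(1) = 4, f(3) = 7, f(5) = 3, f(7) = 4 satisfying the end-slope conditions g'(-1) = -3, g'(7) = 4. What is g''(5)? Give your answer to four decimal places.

1.6786

Write M_i for g''(x_i). With h_i = 2, 2, 2, 2 and divided differences Δ_i = -1, 3/2, -2, 1/2, the continuity of g' gives the tridiagonal system
  2·M_0 + 8·M_1 + 2·M_2 = 6(Δ_1 - Δ_0) = 15
  2·M_1 + 8·M_2 + 2·M_3 = 6(Δ_2 - Δ_1) = -21
  2·M_2 + 8·M_3 + 2·M_4 = 6(Δ_3 - Δ_2) = 15
Clamped end conditions give two more equations: 2h_0·M_0 + h_0·M_1 = 6(Δ_0 - g'(-1)) = 12 and h_3·M_3 + 2h_3·M_4 = 6(g'(7) - Δ_3) = 21.
Forward elimination and back-substitution give M_0 = 103/56, M_1 = 65/28, M_2 = -29/8, M_3 = 47/28, M_4 = 247/56.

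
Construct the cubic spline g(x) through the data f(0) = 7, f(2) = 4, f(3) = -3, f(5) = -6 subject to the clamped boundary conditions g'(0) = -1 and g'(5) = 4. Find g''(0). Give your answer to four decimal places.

2.8750

Write σ_i for g''(x_i). With h_i = 2, 1, 2 and divided differences Δ_i = -3/2, -7, -3/2, the continuity of g' gives the tridiagonal system
  2·σ_0 + 6·σ_1 + 1·σ_2 = 6(Δ_1 - Δ_0) = -33
  1·σ_1 + 6·σ_2 + 2·σ_3 = 6(Δ_2 - Δ_1) = 33
Clamped end conditions give two more equations: 2h_0·σ_0 + h_0·σ_1 = 6(Δ_0 - g'(0)) = -3 and h_2·σ_2 + 2h_2·σ_3 = 6(g'(5) - Δ_2) = 33.
Hence σ_0 = 23/8, σ_1 = -29/4, σ_2 = 19/4, σ_3 = 47/8.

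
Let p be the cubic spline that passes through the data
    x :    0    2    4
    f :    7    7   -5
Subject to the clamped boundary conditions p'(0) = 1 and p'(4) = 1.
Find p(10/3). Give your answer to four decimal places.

-2.9259

With σ_i denoting the second derivative at x_i, h_i = 2, 2, and Δ_i = (y_(i+1) − y_i)/h_i = 0, -6:
  2·σ_0 + 8·σ_1 + 2·σ_2 = 6(Δ_1 - Δ_0) = -36
Clamped end conditions give two more equations: 2h_0·σ_0 + h_0·σ_1 = 6(Δ_0 - p'(0)) = -6 and h_1·σ_1 + 2h_1·σ_2 = 6(p'(4) - Δ_1) = 42.
Solving: σ_0 = 3, σ_1 = -9, σ_2 = 15.
On [2, 4], p(x) = 7 - 5·(x - 2) - 9/2·(x - 2)² + 2·(x - 2)³.
With (x - 2) = 4/3: p(10/3) = -79/27.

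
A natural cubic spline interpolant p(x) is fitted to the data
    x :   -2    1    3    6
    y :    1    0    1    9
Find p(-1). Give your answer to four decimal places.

Put M_i = p'' at the i-th knot. Here h = (3, 2, 3) and Δ = (-1/3, 1/2, 8/3), so the interior equations h_(i-1)·M_(i-1) + 2(h_(i-1)+h_i)·M_i + h_i·M_(i+1) = 6(Δ_i − Δ_(i-1)) read
  3·M_0 + 10·M_1 + 2·M_2 = 6(Δ_1 - Δ_0) = 5
  2·M_1 + 10·M_2 + 3·M_3 = 6(Δ_2 - Δ_1) = 13
Natural end conditions: M_0 = M_3 = 0.
Solving: M_0 = 0, M_1 = 1/4, M_2 = 5/4, M_3 = 0.
On [-2, 1], p(x) = 1 - 11/24·(x + 2) + 0·(x + 2)² + 1/72·(x + 2)³.
With (x + 2) = 1: p(-1) = 5/9.

0.5556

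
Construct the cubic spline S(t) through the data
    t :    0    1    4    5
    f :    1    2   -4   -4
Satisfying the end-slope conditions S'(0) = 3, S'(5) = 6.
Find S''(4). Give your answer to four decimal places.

-0.1905

Write M_i for S''(x_i). With h_i = 1, 3, 1 and divided differences Δ_i = 1, -2, 0, the continuity of S' gives the tridiagonal system
  1·M_0 + 8·M_1 + 3·M_2 = 6(Δ_1 - Δ_0) = -18
  3·M_1 + 8·M_2 + 1·M_3 = 6(Δ_2 - Δ_1) = 12
Clamped end conditions give two more equations: 2h_0·M_0 + h_0·M_1 = 6(Δ_0 - S'(0)) = -12 and h_2·M_2 + 2h_2·M_3 = 6(S'(5) - Δ_2) = 36.
Solving: M_0 = -110/21, M_1 = -32/21, M_2 = -4/21, M_3 = 380/21.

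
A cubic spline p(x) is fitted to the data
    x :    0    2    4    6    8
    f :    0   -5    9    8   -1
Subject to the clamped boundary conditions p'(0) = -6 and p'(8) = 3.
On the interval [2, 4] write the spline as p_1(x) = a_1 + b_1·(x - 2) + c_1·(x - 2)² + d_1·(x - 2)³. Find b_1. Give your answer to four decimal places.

Write σ_i for p''(x_i). With h_i = 2, 2, 2, 2 and divided differences Δ_i = -5/2, 7, -1/2, -9/2, the continuity of p' gives the tridiagonal system
  2·σ_0 + 8·σ_1 + 2·σ_2 = 6(Δ_1 - Δ_0) = 57
  2·σ_1 + 8·σ_2 + 2·σ_3 = 6(Δ_2 - Δ_1) = -45
  2·σ_2 + 8·σ_3 + 2·σ_4 = 6(Δ_3 - Δ_2) = -24
Clamped end conditions give two more equations: 2h_0·σ_0 + h_0·σ_1 = 6(Δ_0 - p'(0)) = 21 and h_3·σ_3 + 2h_3·σ_4 = 6(p'(8) - Δ_3) = 45.
Solving the tridiagonal system: σ_0 = 111/112, σ_1 = 477/56, σ_2 = -105/16, σ_3 = -267/56, σ_4 = 1527/112.
On [2, 4], with p_1(x) = a_1 + b_1·(x - 2) + c_1·(x - 2)² + d_1·(x - 2)³: c_1 = σ_1/2 = 477/112, d_1 = (σ_2 - σ_1)/(6h_1) = -563/448, b_1 = Δ_1 - h_1(2σ_1 + σ_2)/6 = 393/112.

3.5089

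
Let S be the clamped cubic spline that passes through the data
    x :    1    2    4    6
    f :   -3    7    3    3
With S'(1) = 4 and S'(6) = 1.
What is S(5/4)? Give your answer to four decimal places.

Put M_i = S'' at the i-th knot. Here h = (1, 2, 2) and Δ = (10, -2, 0), so the interior equations h_(i-1)·M_(i-1) + 2(h_(i-1)+h_i)·M_i + h_i·M_(i+1) = 6(Δ_i − Δ_(i-1)) read
  1·M_0 + 6·M_1 + 2·M_2 = 6(Δ_1 - Δ_0) = -72
  2·M_1 + 8·M_2 + 2·M_3 = 6(Δ_2 - Δ_1) = 12
Clamped end conditions give two more equations: 2h_0·M_0 + h_0·M_1 = 6(Δ_0 - S'(1)) = 36 and h_2·M_2 + 2h_2·M_3 = 6(S'(6) - Δ_2) = 6.
Solving: M_0 = 630/23, M_1 = -432/23, M_2 = 153/23, M_3 = -42/23.
On [1, 2], S(x) = -3 + 4·(x - 1) + 315/23·(x - 1)² - 177/23·(x - 1)³.
With (x - 1) = 1/4: S(5/4) = -1861/1472.

-1.2643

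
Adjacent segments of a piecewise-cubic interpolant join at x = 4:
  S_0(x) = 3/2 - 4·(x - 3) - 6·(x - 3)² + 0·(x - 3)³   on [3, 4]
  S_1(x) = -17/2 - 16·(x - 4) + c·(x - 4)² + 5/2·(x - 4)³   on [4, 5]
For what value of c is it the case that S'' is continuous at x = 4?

-6

S_0''(x) = -12 + 0·(x - 3), so S_0''(4) = -12. On the right, S_1''(4) = 2c, so c = -6.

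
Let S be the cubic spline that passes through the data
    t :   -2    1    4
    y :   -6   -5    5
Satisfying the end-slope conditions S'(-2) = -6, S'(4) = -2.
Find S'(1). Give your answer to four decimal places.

Let σ_i = S''(x_i). Step sizes h_i = 3, 3; slopes of the chords Δ_i = (y_(i+1) - y_i)/h_i = 1/3, 10/3.
  3·σ_0 + 12·σ_1 + 3·σ_2 = 6(Δ_1 - Δ_0) = 18
Clamped end conditions give two more equations: 2h_0·σ_0 + h_0·σ_1 = 6(Δ_0 - S'(-2)) = 38 and h_1·σ_1 + 2h_1·σ_2 = 6(S'(4) - Δ_1) = -32.
Forward elimination and back-substitution give σ_0 = 11/2, σ_1 = 5/3, σ_2 = -37/6.
On [1, 4], S'(t) = b_1 + 2c_1·(t - 1) + 3d_1·(t - 1)² with b_1 = Δ_1 - h_1(2σ_1 + σ_2)/6 = 19/4, c_1 = σ_1/2 = 5/6, d_1 = (σ_2 - σ_1)/(6h_1) = -47/108. So S'(1) = 19/4.

4.7500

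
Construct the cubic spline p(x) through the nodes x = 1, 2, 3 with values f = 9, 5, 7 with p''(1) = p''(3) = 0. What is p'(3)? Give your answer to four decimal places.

3.5000

Let σ_i = p''(x_i). Step sizes h_i = 1, 1; slopes of the chords Δ_i = (y_(i+1) - y_i)/h_i = -4, 2.
  1·σ_0 + 4·σ_1 + 1·σ_2 = 6(Δ_1 - Δ_0) = 36
Natural end conditions: σ_0 = σ_2 = 0.
Solving: σ_0 = 0, σ_1 = 9, σ_2 = 0.
On [2, 3], p'(x) = b_1 + 2c_1·(x - 2) + 3d_1·(x - 2)² with b_1 = Δ_1 - h_1(2σ_1 + σ_2)/6 = -1, c_1 = σ_1/2 = 9/2, d_1 = (σ_2 - σ_1)/(6h_1) = -3/2. So p'(3) = 7/2.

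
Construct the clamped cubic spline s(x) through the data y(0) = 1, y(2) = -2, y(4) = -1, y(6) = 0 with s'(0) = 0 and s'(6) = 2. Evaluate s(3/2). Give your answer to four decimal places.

Write M_i for s''(x_i). With h_i = 2, 2, 2 and divided differences Δ_i = -3/2, 1/2, 1/2, the continuity of s' gives the tridiagonal system
  2·M_0 + 8·M_1 + 2·M_2 = 6(Δ_1 - Δ_0) = 12
  2·M_1 + 8·M_2 + 2·M_3 = 6(Δ_2 - Δ_1) = 0
Clamped end conditions give two more equations: 2h_0·M_0 + h_0·M_1 = 6(Δ_0 - s'(0)) = -9 and h_2·M_2 + 2h_2·M_3 = 6(s'(6) - Δ_2) = 9.
Hence M_0 = -109/30, M_1 = 83/30, M_2 = -43/30, M_3 = 89/30.
On [0, 2], s(x) = 1 + 0·x - 109/60·x² + 8/15·x³.
With x = 3/2: s(3/2) = -103/80.

-1.2875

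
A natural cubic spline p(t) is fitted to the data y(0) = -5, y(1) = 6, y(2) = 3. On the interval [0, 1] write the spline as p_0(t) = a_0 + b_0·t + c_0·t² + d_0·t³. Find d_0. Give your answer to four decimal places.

Put σ_i = p'' at the i-th knot. Here h = (1, 1) and Δ = (11, -3), so the interior equations h_(i-1)·σ_(i-1) + 2(h_(i-1)+h_i)·σ_i + h_i·σ_(i+1) = 6(Δ_i − Δ_(i-1)) read
  1·σ_0 + 4·σ_1 + 1·σ_2 = 6(Δ_1 - Δ_0) = -84
Natural end conditions: σ_0 = σ_2 = 0.
Solving: σ_0 = 0, σ_1 = -21, σ_2 = 0.
On [0, 1], with p_0(t) = a_0 + b_0·t + c_0·t² + d_0·t³: c_0 = σ_0/2 = 0, d_0 = (σ_1 - σ_0)/(6h_0) = -7/2, b_0 = Δ_0 - h_0(2σ_0 + σ_1)/6 = 29/2.

-3.5000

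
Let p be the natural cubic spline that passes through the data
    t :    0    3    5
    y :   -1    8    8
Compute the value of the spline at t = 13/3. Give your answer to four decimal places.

8.3556

Put m_i = p'' at the i-th knot. Here h = (3, 2) and Δ = (3, 0), so the interior equations h_(i-1)·m_(i-1) + 2(h_(i-1)+h_i)·m_i + h_i·m_(i+1) = 6(Δ_i − Δ_(i-1)) read
  3·m_0 + 10·m_1 + 2·m_2 = 6(Δ_1 - Δ_0) = -18
Natural end conditions: m_0 = m_2 = 0.
Forward elimination and back-substitution give m_0 = 0, m_1 = -9/5, m_2 = 0.
On [3, 5], p(t) = 8 + 6/5·(t - 3) - 9/10·(t - 3)² + 3/20·(t - 3)³.
With (t - 3) = 4/3: p(13/3) = 376/45.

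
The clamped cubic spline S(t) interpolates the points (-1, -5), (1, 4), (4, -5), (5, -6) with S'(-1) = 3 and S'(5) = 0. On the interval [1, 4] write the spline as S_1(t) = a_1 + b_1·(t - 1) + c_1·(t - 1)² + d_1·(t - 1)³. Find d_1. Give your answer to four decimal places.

Let m_i = S''(x_i). Step sizes h_i = 2, 3, 1; slopes of the chords Δ_i = (y_(i+1) - y_i)/h_i = 9/2, -3, -1.
  2·m_0 + 10·m_1 + 3·m_2 = 6(Δ_1 - Δ_0) = -45
  3·m_1 + 8·m_2 + 1·m_3 = 6(Δ_2 - Δ_1) = 12
Clamped end conditions give two more equations: 2h_0·m_0 + h_0·m_1 = 6(Δ_0 - S'(-1)) = 9 and h_2·m_2 + 2h_2·m_3 = 6(S'(5) - Δ_2) = 6.
Forward elimination and back-substitution give m_0 = 147/26, m_1 = -177/26, m_2 = 51/13, m_3 = 27/26.
On [1, 4], with S_1(t) = a_1 + b_1·(t - 1) + c_1·(t - 1)² + d_1·(t - 1)³: c_1 = m_1/2 = -177/52, d_1 = (m_2 - m_1)/(6h_1) = 31/52, b_1 = Δ_1 - h_1(2m_1 + m_2)/6 = 24/13.

0.5962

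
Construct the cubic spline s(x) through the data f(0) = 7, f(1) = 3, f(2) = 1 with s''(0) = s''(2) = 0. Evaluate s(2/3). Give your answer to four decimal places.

4.1481

Write M_i for s''(x_i). With h_i = 1, 1 and divided differences Δ_i = -4, -2, the continuity of s' gives the tridiagonal system
  1·M_0 + 4·M_1 + 1·M_2 = 6(Δ_1 - Δ_0) = 12
Natural end conditions: M_0 = M_2 = 0.
Hence M_0 = 0, M_1 = 3, M_2 = 0.
On [0, 1], s(x) = 7 - 9/2·x + 0·x² + 1/2·x³.
With x = 2/3: s(2/3) = 112/27.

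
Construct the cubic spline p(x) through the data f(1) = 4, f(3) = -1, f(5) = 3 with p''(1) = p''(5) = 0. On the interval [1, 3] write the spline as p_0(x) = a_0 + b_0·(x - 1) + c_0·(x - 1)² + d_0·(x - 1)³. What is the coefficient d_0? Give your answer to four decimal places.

Put σ_i = p'' at the i-th knot. Here h = (2, 2) and Δ = (-5/2, 2), so the interior equations h_(i-1)·σ_(i-1) + 2(h_(i-1)+h_i)·σ_i + h_i·σ_(i+1) = 6(Δ_i − Δ_(i-1)) read
  2·σ_0 + 8·σ_1 + 2·σ_2 = 6(Δ_1 - Δ_0) = 27
Natural end conditions: σ_0 = σ_2 = 0.
Hence σ_0 = 0, σ_1 = 27/8, σ_2 = 0.
On [1, 3], with p_0(x) = a_0 + b_0·(x - 1) + c_0·(x - 1)² + d_0·(x - 1)³: c_0 = σ_0/2 = 0, d_0 = (σ_1 - σ_0)/(6h_0) = 9/32, b_0 = Δ_0 - h_0(2σ_0 + σ_1)/6 = -29/8.

0.2813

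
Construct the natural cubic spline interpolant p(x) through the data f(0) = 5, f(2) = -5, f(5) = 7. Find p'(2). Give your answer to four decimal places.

With M_i denoting the second derivative at x_i, h_i = 2, 3, and Δ_i = (y_(i+1) − y_i)/h_i = -5, 4:
  2·M_0 + 10·M_1 + 3·M_2 = 6(Δ_1 - Δ_0) = 54
Natural end conditions: M_0 = M_2 = 0.
Solving the tridiagonal system: M_0 = 0, M_1 = 27/5, M_2 = 0.
On [2, 5], p'(x) = b_1 + 2c_1·(x - 2) + 3d_1·(x - 2)² with b_1 = Δ_1 - h_1(2M_1 + M_2)/6 = -7/5, c_1 = M_1/2 = 27/10, d_1 = (M_2 - M_1)/(6h_1) = -3/10. So p'(2) = -7/5.

-1.4000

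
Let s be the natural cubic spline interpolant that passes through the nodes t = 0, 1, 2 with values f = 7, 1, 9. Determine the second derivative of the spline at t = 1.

With M_i denoting the second derivative at x_i, h_i = 1, 1, and Δ_i = (y_(i+1) − y_i)/h_i = -6, 8:
  1·M_0 + 4·M_1 + 1·M_2 = 6(Δ_1 - Δ_0) = 84
Natural end conditions: M_0 = M_2 = 0.
Solving the tridiagonal system: M_0 = 0, M_1 = 21, M_2 = 0.

21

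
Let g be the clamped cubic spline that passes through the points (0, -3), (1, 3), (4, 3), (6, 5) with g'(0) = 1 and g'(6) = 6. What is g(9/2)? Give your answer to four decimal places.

Write M_i for g''(x_i). With h_i = 1, 3, 2 and divided differences Δ_i = 6, 0, 1, the continuity of g' gives the tridiagonal system
  1·M_0 + 8·M_1 + 3·M_2 = 6(Δ_1 - Δ_0) = -36
  3·M_1 + 10·M_2 + 2·M_3 = 6(Δ_2 - Δ_1) = 6
Clamped end conditions give two more equations: 2h_0·M_0 + h_0·M_1 = 6(Δ_0 - g'(0)) = 30 and h_2·M_2 + 2h_2·M_3 = 6(g'(6) - Δ_2) = 30.
Forward elimination and back-substitution give M_0 = 243/13, M_1 = -96/13, M_2 = 19/13, M_3 = 88/13.
On [4, 6], g(x) = 3 - 29/13·(x - 4) + 19/26·(x - 4)² + 23/52·(x - 4)³.
With (x - 4) = 1/2: g(9/2) = 883/416.

2.1226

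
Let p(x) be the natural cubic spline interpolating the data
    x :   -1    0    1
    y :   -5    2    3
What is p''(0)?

With M_i denoting the second derivative at x_i, h_i = 1, 1, and Δ_i = (y_(i+1) − y_i)/h_i = 7, 1:
  1·M_0 + 4·M_1 + 1·M_2 = 6(Δ_1 - Δ_0) = -36
Natural end conditions: M_0 = M_2 = 0.
Forward elimination and back-substitution give M_0 = 0, M_1 = -9, M_2 = 0.

-9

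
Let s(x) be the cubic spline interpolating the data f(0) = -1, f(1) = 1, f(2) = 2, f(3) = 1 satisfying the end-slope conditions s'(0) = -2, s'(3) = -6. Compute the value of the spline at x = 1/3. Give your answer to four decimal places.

-0.9654

Write m_i for s''(x_i). With h_i = 1, 1, 1 and divided differences Δ_i = 2, 1, -1, the continuity of s' gives the tridiagonal system
  1·m_0 + 4·m_1 + 1·m_2 = 6(Δ_1 - Δ_0) = -6
  1·m_1 + 4·m_2 + 1·m_3 = 6(Δ_2 - Δ_1) = -12
Clamped end conditions give two more equations: 2h_0·m_0 + h_0·m_1 = 6(Δ_0 - s'(0)) = 24 and h_2·m_2 + 2h_2·m_3 = 6(s'(3) - Δ_2) = -30.
Solving the tridiagonal system: m_0 = 224/15, m_1 = -88/15, m_2 = 38/15, m_3 = -244/15.
On [0, 1], s(x) = -1 - 2·x + 112/15·x² - 52/15·x³.
With x = 1/3: s(1/3) = -391/405.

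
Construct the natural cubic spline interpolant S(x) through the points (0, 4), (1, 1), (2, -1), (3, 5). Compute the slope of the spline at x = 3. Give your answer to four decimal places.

Put m_i = S'' at the i-th knot. Here h = (1, 1, 1) and Δ = (-3, -2, 6), so the interior equations h_(i-1)·m_(i-1) + 2(h_(i-1)+h_i)·m_i + h_i·m_(i+1) = 6(Δ_i − Δ_(i-1)) read
  1·m_0 + 4·m_1 + 1·m_2 = 6(Δ_1 - Δ_0) = 6
  1·m_1 + 4·m_2 + 1·m_3 = 6(Δ_2 - Δ_1) = 48
Natural end conditions: m_0 = m_3 = 0.
Solving: m_0 = 0, m_1 = -8/5, m_2 = 62/5, m_3 = 0.
On [2, 3], S'(x) = b_2 + 2c_2·(x - 2) + 3d_2·(x - 2)² with b_2 = Δ_2 - h_2(2m_2 + m_3)/6 = 28/15, c_2 = m_2/2 = 31/5, d_2 = (m_3 - m_2)/(6h_2) = -31/15. So S'(3) = 121/15.

8.0667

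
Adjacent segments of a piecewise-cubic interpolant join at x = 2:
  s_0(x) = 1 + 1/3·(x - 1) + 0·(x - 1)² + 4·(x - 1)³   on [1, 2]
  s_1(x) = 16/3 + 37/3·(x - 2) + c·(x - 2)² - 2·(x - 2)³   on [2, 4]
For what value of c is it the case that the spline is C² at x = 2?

12

s_0''(x) = 0 + 24·(x - 1), so s_0''(2) = 24. On the right, s_1''(2) = 2c, so c = 12.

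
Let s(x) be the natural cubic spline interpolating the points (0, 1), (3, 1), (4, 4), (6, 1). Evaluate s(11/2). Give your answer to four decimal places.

2.5279

Let M_i = s''(x_i). Step sizes h_i = 3, 1, 2; slopes of the chords Δ_i = (y_(i+1) - y_i)/h_i = 0, 3, -3/2.
  3·M_0 + 8·M_1 + 1·M_2 = 6(Δ_1 - Δ_0) = 18
  1·M_1 + 6·M_2 + 2·M_3 = 6(Δ_2 - Δ_1) = -27
Natural end conditions: M_0 = M_3 = 0.
Solving: M_0 = 0, M_1 = 135/47, M_2 = -234/47, M_3 = 0.
On [4, 6], s(x) = 4 + 171/94·(x - 4) - 117/47·(x - 4)² + 39/94·(x - 4)³.
With (x - 4) = 3/2: s(11/2) = 1901/752.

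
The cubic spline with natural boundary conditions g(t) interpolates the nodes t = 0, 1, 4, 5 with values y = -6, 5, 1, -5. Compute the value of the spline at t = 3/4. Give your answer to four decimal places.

Put M_i = g'' at the i-th knot. Here h = (1, 3, 1) and Δ = (11, -4/3, -6), so the interior equations h_(i-1)·M_(i-1) + 2(h_(i-1)+h_i)·M_i + h_i·M_(i+1) = 6(Δ_i − Δ_(i-1)) read
  1·M_0 + 8·M_1 + 3·M_2 = 6(Δ_1 - Δ_0) = -74
  3·M_1 + 8·M_2 + 1·M_3 = 6(Δ_2 - Δ_1) = -28
Natural end conditions: M_0 = M_3 = 0.
Solving: M_0 = 0, M_1 = -508/55, M_2 = -2/55, M_3 = 0.
On [0, 1], g(t) = -6 + 2069/165·t + 0·t² - 254/165·t³.
With t = 3/4: g(3/4) = 4849/1760.

2.7551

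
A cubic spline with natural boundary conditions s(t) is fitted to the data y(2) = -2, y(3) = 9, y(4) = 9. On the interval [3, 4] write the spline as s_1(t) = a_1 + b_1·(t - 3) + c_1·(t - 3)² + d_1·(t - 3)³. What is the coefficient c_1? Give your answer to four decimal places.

Let M_i = s''(x_i). Step sizes h_i = 1, 1; slopes of the chords Δ_i = (y_(i+1) - y_i)/h_i = 11, 0.
  1·M_0 + 4·M_1 + 1·M_2 = 6(Δ_1 - Δ_0) = -66
Natural end conditions: M_0 = M_2 = 0.
Forward elimination and back-substitution give M_0 = 0, M_1 = -33/2, M_2 = 0.
On [3, 4], with s_1(t) = a_1 + b_1·(t - 3) + c_1·(t - 3)² + d_1·(t - 3)³: c_1 = M_1/2 = -33/4, d_1 = (M_2 - M_1)/(6h_1) = 11/4, b_1 = Δ_1 - h_1(2M_1 + M_2)/6 = 11/2.

-8.2500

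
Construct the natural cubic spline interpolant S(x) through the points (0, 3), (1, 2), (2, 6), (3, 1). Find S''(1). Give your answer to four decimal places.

11.6000

Write σ_i for S''(x_i). With h_i = 1, 1, 1 and divided differences Δ_i = -1, 4, -5, the continuity of S' gives the tridiagonal system
  1·σ_0 + 4·σ_1 + 1·σ_2 = 6(Δ_1 - Δ_0) = 30
  1·σ_1 + 4·σ_2 + 1·σ_3 = 6(Δ_2 - Δ_1) = -54
Natural end conditions: σ_0 = σ_3 = 0.
Forward elimination and back-substitution give σ_0 = 0, σ_1 = 58/5, σ_2 = -82/5, σ_3 = 0.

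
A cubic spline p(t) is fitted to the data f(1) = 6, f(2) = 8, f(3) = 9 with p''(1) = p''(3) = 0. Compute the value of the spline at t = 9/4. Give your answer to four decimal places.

Write σ_i for p''(x_i). With h_i = 1, 1 and divided differences Δ_i = 2, 1, the continuity of p' gives the tridiagonal system
  1·σ_0 + 4·σ_1 + 1·σ_2 = 6(Δ_1 - Δ_0) = -6
Natural end conditions: σ_0 = σ_2 = 0.
Forward elimination and back-substitution give σ_0 = 0, σ_1 = -3/2, σ_2 = 0.
On [2, 3], p(t) = 8 + 3/2·(t - 2) - 3/4·(t - 2)² + 1/4·(t - 2)³.
With (t - 2) = 1/4: p(9/4) = 2133/256.

8.3320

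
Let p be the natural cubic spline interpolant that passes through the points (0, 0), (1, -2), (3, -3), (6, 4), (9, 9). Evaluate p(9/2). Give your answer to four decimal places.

-0.0498

Put M_i = p'' at the i-th knot. Here h = (1, 2, 3, 3) and Δ = (-2, -1/2, 7/3, 5/3), so the interior equations h_(i-1)·M_(i-1) + 2(h_(i-1)+h_i)·M_i + h_i·M_(i+1) = 6(Δ_i − Δ_(i-1)) read
  1·M_0 + 6·M_1 + 2·M_2 = 6(Δ_1 - Δ_0) = 9
  2·M_1 + 10·M_2 + 3·M_3 = 6(Δ_2 - Δ_1) = 17
  3·M_2 + 12·M_3 + 3·M_4 = 6(Δ_3 - Δ_2) = -4
Natural end conditions: M_0 = M_4 = 0.
Solving the tridiagonal system: M_0 = 0, M_1 = 189/206, M_2 = 180/103, M_3 = -238/309, M_4 = 0.
On [3, 6], p(x) = -3 + 100/103·(x - 3) + 90/103·(x - 3)² - 389/2781·(x - 3)³.
With (x - 3) = 3/2: p(9/2) = -41/824.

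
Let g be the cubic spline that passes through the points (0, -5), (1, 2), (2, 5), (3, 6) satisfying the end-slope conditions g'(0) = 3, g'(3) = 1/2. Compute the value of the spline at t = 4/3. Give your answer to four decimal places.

Put M_i = g'' at the i-th knot. Here h = (1, 1, 1) and Δ = (7, 3, 1), so the interior equations h_(i-1)·M_(i-1) + 2(h_(i-1)+h_i)·M_i + h_i·M_(i+1) = 6(Δ_i − Δ_(i-1)) read
  1·M_0 + 4·M_1 + 1·M_2 = 6(Δ_1 - Δ_0) = -24
  1·M_1 + 4·M_2 + 1·M_3 = 6(Δ_2 - Δ_1) = -12
Clamped end conditions give two more equations: 2h_0·M_0 + h_0·M_1 = 6(Δ_0 - g'(0)) = 24 and h_2·M_2 + 2h_2·M_3 = 6(g'(3) - Δ_2) = -3.
Solving: M_0 = 257/15, M_1 = -154/15, M_2 = -1/15, M_3 = -22/15.
On [1, 2], g(t) = 2 + 193/30·(t - 1) - 77/15·(t - 1)² + 17/10·(t - 1)³.
With (t - 1) = 1/3: g(4/3) = 491/135.

3.6370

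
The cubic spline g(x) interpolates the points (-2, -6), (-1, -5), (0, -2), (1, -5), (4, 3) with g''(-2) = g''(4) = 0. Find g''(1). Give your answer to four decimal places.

5.7414

Let σ_i = g''(x_i). Step sizes h_i = 1, 1, 1, 3; slopes of the chords Δ_i = (y_(i+1) - y_i)/h_i = 1, 3, -3, 8/3.
  1·σ_0 + 4·σ_1 + 1·σ_2 = 6(Δ_1 - Δ_0) = 12
  1·σ_1 + 4·σ_2 + 1·σ_3 = 6(Δ_2 - Δ_1) = -36
  1·σ_2 + 8·σ_3 + 3·σ_4 = 6(Δ_3 - Δ_2) = 34
Natural end conditions: σ_0 = σ_4 = 0.
Hence σ_0 = 0, σ_1 = 347/58, σ_2 = -346/29, σ_3 = 333/58, σ_4 = 0.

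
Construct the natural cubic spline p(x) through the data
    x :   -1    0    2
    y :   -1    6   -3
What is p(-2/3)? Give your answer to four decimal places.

Let σ_i = p''(x_i). Step sizes h_i = 1, 2; slopes of the chords Δ_i = (y_(i+1) - y_i)/h_i = 7, -9/2.
  1·σ_0 + 6·σ_1 + 2·σ_2 = 6(Δ_1 - Δ_0) = -69
Natural end conditions: σ_0 = σ_2 = 0.
Forward elimination and back-substitution give σ_0 = 0, σ_1 = -23/2, σ_2 = 0.
On [-1, 0], p(x) = -1 + 107/12·(x + 1) + 0·(x + 1)² - 23/12·(x + 1)³.
With (x + 1) = 1/3: p(-2/3) = 154/81.

1.9012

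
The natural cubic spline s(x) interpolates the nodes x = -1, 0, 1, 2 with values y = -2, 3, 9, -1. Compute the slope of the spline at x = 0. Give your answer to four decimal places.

Let m_i = s''(x_i). Step sizes h_i = 1, 1, 1; slopes of the chords Δ_i = (y_(i+1) - y_i)/h_i = 5, 6, -10.
  1·m_0 + 4·m_1 + 1·m_2 = 6(Δ_1 - Δ_0) = 6
  1·m_1 + 4·m_2 + 1·m_3 = 6(Δ_2 - Δ_1) = -96
Natural end conditions: m_0 = m_3 = 0.
Solving the tridiagonal system: m_0 = 0, m_1 = 8, m_2 = -26, m_3 = 0.
On [0, 1], s'(x) = b_1 + 2c_1·x + 3d_1·x² with b_1 = Δ_1 - h_1(2m_1 + m_2)/6 = 23/3, c_1 = m_1/2 = 4, d_1 = (m_2 - m_1)/(6h_1) = -17/3. So s'(0) = 23/3.

7.6667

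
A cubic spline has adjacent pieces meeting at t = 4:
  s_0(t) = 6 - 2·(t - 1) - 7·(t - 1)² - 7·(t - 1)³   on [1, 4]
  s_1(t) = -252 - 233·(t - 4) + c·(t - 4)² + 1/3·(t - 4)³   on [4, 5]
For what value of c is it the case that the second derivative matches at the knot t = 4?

-70

s_0''(t) = -14 - 42·(t - 1), so s_0''(4) = -140. On the right, s_1''(4) = 2c, so c = -70.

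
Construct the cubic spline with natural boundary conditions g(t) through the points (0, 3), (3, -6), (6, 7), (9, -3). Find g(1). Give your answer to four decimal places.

Put M_i = g'' at the i-th knot. Here h = (3, 3, 3) and Δ = (-3, 13/3, -10/3), so the interior equations h_(i-1)·M_(i-1) + 2(h_(i-1)+h_i)·M_i + h_i·M_(i+1) = 6(Δ_i − Δ_(i-1)) read
  3·M_0 + 12·M_1 + 3·M_2 = 6(Δ_1 - Δ_0) = 44
  3·M_1 + 12·M_2 + 3·M_3 = 6(Δ_2 - Δ_1) = -46
Natural end conditions: M_0 = M_3 = 0.
Hence M_0 = 0, M_1 = 74/15, M_2 = -76/15, M_3 = 0.
On [0, 3], g(t) = 3 - 82/15·t + 0·t² + 37/135·t³.
With t = 1: g(1) = -296/135.

-2.1926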